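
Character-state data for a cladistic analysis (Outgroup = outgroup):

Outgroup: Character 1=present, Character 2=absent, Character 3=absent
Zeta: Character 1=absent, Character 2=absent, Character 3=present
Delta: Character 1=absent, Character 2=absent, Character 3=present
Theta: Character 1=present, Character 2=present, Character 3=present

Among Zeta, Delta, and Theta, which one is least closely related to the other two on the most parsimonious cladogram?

Character polarity is set by the outgroup: the derived state is whichever differs from the outgroup's state, so for Character 1 the derived state is 'absent', and for the remaining characters it is 'present'.
Only Delta and Zeta show the derived state 'absent' for Character 1, supporting them as a clade.
Character 2: derived state 'present' in Theta only — an autapomorphy, so it tells us nothing about relationships among taxa.
Character 3 (derived state 'present') is shared by all ingroup taxa — unites the whole ingroup.
Most parsimonious ingroup topology: ((Zeta,Delta),Theta).
Zeta and Delta share a more recent common ancestor with each other than either does with Theta, so Theta is the least closely related of the three.

Theta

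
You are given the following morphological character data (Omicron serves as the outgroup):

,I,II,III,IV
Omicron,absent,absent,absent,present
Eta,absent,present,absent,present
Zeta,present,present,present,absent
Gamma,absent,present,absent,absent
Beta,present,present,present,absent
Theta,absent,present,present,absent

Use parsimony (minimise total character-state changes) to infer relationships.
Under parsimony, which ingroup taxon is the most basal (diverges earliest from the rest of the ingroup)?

Character polarity is set by the outgroup: the derived state is whichever differs from the outgroup's state, so for IV the derived state is 'absent', and for the remaining characters it is 'present'.
Only Beta and Zeta show the derived state 'present' for I, supporting them as a clade.
All ingroup taxa share the derived state 'present' for II; it defines the ingroup but does not resolve relationships within it.
Only Beta, Theta, and Zeta show the derived state 'present' for III, supporting them as a clade.
Only Beta, Gamma, Theta, and Zeta show the derived state 'absent' for IV, supporting them as a clade.
Most parsimonious ingroup topology: (Eta,(((Zeta,Beta),Theta),Gamma)).
Eta is sister to the clade containing all other ingroup taxa, so it is the earliest-diverging (most basal) ingroup lineage.

Eta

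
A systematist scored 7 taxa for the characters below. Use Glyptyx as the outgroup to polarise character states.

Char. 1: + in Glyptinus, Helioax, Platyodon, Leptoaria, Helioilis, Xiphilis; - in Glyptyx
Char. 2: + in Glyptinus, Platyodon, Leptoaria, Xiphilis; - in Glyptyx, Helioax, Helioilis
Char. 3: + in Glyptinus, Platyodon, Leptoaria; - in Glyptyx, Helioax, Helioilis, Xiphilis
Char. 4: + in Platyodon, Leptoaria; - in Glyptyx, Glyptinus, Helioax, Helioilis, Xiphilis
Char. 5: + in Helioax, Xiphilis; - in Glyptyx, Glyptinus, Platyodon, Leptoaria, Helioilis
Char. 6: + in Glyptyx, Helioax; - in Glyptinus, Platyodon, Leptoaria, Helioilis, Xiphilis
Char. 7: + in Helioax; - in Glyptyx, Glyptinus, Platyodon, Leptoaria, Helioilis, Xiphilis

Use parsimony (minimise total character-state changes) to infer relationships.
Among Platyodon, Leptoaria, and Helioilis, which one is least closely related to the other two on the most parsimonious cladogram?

Helioilis

Character polarity is set by the outgroup: the derived state is whichever differs from the outgroup's state, so for Char. 6 the derived state is '-', and for the remaining characters it is '+'.
All ingroup taxa share the derived state '+' for Char. 1; it defines the ingroup but does not resolve relationships within it.
Char. 2 (derived state '+') is shared by Glyptinus, Leptoaria, Platyodon, and Xiphilis — a synapomorphy uniting that clade.
Char. 3: derived state '+' in Glyptinus, Leptoaria, and Platyodon only — synapomorphy for {Glyptinus, Leptoaria, Platyodon}.
Char. 4 (derived state '+') is shared by Leptoaria and Platyodon — a synapomorphy uniting that clade.
Char. 5 groups Helioax and Xiphilis, which is incompatible with the clades supported by the remaining characters; treating it as convergent (homoplasy) costs fewer steps than any alternative tree.
Only Glyptinus, Helioilis, Leptoaria, Platyodon, and Xiphilis show the derived state '-' for Char. 6, supporting them as a clade.
Char. 7 (derived state '+') is unique to Helioax (autapomorphy; uninformative for grouping).
Most parsimonious ingroup topology: ((((Glyptinus,(Platyodon,Leptoaria)),Xiphilis),Helioilis),Helioax).
Leptoaria and Platyodon share a more recent common ancestor with each other than either does with Helioilis, so Helioilis is the least closely related of the three.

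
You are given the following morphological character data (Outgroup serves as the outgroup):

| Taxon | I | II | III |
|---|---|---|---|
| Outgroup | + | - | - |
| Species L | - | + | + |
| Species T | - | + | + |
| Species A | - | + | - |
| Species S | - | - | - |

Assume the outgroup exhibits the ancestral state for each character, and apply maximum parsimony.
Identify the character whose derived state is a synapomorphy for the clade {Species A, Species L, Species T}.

Character polarity is set by the outgroup: the derived state is whichever differs from the outgroup's state, so for I the derived state is '-', and for the remaining characters it is '+'.
All ingroup taxa share the derived state '-' for I; it defines the ingroup but does not resolve relationships within it.
Only Species A, Species L, and Species T show the derived state '+' for II, supporting them as a clade.
III (derived state '+') is shared by Species L and Species T — a synapomorphy uniting that clade.
Most parsimonious ingroup topology: (((Species L,Species T),Species A),Species S).
The clade {Species A, Species L, Species T} is supported by II: its derived state '+' occurs in exactly those taxa and in no other taxon (including the outgroup).

II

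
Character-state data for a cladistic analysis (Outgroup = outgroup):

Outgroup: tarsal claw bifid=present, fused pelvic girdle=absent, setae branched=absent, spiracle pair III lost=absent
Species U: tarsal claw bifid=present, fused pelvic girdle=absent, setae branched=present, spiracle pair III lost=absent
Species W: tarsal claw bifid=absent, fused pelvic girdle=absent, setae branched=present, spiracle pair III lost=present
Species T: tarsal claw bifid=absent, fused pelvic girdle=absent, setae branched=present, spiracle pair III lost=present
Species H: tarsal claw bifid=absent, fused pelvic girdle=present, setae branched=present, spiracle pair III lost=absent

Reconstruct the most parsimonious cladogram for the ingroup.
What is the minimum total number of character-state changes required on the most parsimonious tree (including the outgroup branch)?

Character polarity is set by the outgroup: the derived state is whichever differs from the outgroup's state, so for tarsal claw bifid the derived state is 'absent', and for the remaining characters it is 'present'.
tarsal claw bifid (derived state 'absent') is shared by Species H, Species T, and Species W — a synapomorphy uniting that clade.
fused pelvic girdle: derived state 'present' in Species H only — an autapomorphy, so it tells us nothing about relationships among taxa.
All ingroup taxa share the derived state 'present' for setae branched; it defines the ingroup but does not resolve relationships within it.
Only Species T and Species W show the derived state 'present' for spiracle pair III lost, supporting them as a clade.
Most parsimonious ingroup topology: (Species U,((Species W,Species T),Species H)).
Changes per character on this tree: tarsal claw bifid: 1; fused pelvic girdle: 1; setae branched: 1; spiracle pair III lost: 1.
Total = 4.

4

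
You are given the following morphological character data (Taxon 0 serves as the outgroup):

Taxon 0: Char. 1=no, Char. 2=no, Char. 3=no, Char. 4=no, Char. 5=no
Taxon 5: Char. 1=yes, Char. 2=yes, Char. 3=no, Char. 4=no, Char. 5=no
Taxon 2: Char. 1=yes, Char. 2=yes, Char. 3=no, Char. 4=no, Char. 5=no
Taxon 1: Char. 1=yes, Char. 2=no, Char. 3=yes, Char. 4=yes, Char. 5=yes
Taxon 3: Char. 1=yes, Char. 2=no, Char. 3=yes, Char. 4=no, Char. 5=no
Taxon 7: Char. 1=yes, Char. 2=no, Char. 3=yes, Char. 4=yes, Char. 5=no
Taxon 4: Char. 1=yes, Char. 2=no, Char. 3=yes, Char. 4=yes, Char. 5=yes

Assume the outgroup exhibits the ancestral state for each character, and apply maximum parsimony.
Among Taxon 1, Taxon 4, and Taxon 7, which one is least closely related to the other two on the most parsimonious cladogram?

The outgroup has state 'no' for every character, so 'yes' is the derived state throughout.
Char. 1 (derived state 'yes') is shared by all ingroup taxa — unites the whole ingroup.
Only Taxon 2 and Taxon 5 show the derived state 'yes' for Char. 2, supporting them as a clade.
Only Taxon 1, Taxon 3, Taxon 4, and Taxon 7 show the derived state 'yes' for Char. 3, supporting them as a clade.
Char. 4: derived state 'yes' in Taxon 1, Taxon 4, and Taxon 7 only — synapomorphy for {Taxon 1, Taxon 4, Taxon 7}.
Char. 5: derived state 'yes' in Taxon 1 and Taxon 4 only — synapomorphy for {Taxon 1, Taxon 4}.
Most parsimonious ingroup topology: ((Taxon 5,Taxon 2),(((Taxon 1,Taxon 4),Taxon 7),Taxon 3)).
Taxon 4 and Taxon 1 share a more recent common ancestor with each other than either does with Taxon 7, so Taxon 7 is the least closely related of the three.

Taxon 7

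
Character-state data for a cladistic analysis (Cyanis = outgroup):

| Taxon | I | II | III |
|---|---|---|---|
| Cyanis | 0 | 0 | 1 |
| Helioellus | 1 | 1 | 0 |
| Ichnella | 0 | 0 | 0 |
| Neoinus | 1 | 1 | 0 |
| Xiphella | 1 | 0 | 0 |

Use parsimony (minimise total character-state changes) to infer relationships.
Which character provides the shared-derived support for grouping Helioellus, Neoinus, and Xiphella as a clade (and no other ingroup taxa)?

Character polarity is set by the outgroup: the derived state is whichever differs from the outgroup's state, so for III the derived state is '0', and for the remaining characters it is '1'.
Only Helioellus, Neoinus, and Xiphella show the derived state '1' for I, supporting them as a clade.
Only Helioellus and Neoinus show the derived state '1' for II, supporting them as a clade.
III (derived state '0') is shared by all ingroup taxa — unites the whole ingroup.
Most parsimonious ingroup topology: (((Helioellus,Neoinus),Xiphella),Ichnella).
The clade {Helioellus, Neoinus, Xiphella} is supported by I: its derived state '1' occurs in exactly those taxa and in no other taxon (including the outgroup).

I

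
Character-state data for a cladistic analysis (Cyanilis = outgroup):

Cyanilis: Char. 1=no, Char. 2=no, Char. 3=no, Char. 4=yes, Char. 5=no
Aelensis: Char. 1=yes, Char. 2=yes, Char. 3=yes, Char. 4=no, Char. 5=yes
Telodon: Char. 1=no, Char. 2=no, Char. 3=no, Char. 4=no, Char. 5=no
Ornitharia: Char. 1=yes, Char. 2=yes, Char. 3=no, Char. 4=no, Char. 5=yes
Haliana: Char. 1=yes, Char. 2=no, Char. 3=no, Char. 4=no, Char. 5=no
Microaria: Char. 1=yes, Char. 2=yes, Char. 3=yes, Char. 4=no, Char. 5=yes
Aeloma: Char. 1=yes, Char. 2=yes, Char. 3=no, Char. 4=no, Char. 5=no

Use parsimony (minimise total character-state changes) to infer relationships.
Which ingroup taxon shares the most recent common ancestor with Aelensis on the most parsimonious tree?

Character polarity is set by the outgroup: the derived state is whichever differs from the outgroup's state, so for Char. 4 the derived state is 'no', and for the remaining characters it is 'yes'.
Char. 1: derived state 'yes' in Aelensis, Aeloma, Haliana, Microaria, and Ornitharia only — synapomorphy for {Aelensis, Aeloma, Haliana, Microaria, Ornitharia}.
Only Aelensis, Aeloma, Microaria, and Ornitharia show the derived state 'yes' for Char. 2, supporting them as a clade.
Char. 3 (derived state 'yes') is shared by Aelensis and Microaria — a synapomorphy uniting that clade.
All ingroup taxa share the derived state 'no' for Char. 4; it defines the ingroup but does not resolve relationships within it.
Char. 5: derived state 'yes' in Aelensis, Microaria, and Ornitharia only — synapomorphy for {Aelensis, Microaria, Ornitharia}.
Most parsimonious ingroup topology: (((((Aelensis,Microaria),Ornitharia),Aeloma),Haliana),Telodon).
Aelensis and Microaria form a cherry on this tree, so they are sister taxa.

Microaria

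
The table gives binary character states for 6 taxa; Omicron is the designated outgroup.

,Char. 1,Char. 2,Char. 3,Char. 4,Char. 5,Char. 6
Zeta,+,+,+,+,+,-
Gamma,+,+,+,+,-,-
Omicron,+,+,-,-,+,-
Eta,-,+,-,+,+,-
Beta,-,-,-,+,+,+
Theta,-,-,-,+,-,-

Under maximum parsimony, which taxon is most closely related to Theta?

Beta

Character polarity is set by the outgroup: the derived state is whichever differs from the outgroup's state, so for Char. 1, Char. 2, Char. 5 the derived state is '-', and for the remaining characters it is '+'.
Char. 1 (derived state '-') is shared by Beta, Eta, and Theta — a synapomorphy uniting that clade.
Only Beta and Theta show the derived state '-' for Char. 2, supporting them as a clade.
Only Gamma and Zeta show the derived state '+' for Char. 3, supporting them as a clade.
All ingroup taxa share the derived state '+' for Char. 4; it defines the ingroup but does not resolve relationships within it.
Char. 5 (state '-') occurs in Gamma and Theta but conflicts with the nesting implied by the other characters — most parsimoniously interpreted as homoplasy.
Char. 6: derived state '+' in Beta only — an autapomorphy, so it tells us nothing about relationships among taxa.
Most parsimonious ingroup topology: ((Gamma,Zeta),(Eta,(Beta,Theta))).
Theta and Beta form a cherry on this tree, so they are sister taxa.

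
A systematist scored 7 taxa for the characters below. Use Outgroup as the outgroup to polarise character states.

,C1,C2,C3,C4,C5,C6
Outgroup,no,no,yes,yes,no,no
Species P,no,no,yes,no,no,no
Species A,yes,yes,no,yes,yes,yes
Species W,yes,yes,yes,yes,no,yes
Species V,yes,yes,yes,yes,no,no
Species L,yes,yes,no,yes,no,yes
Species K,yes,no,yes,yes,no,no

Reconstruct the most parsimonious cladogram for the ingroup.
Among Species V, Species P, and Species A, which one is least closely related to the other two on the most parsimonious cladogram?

Species P

Character polarity is set by the outgroup: the derived state is whichever differs from the outgroup's state, so for C3, C4 the derived state is 'no', and for the remaining characters it is 'yes'.
Only Species A, Species K, Species L, Species V, and Species W show the derived state 'yes' for C1, supporting them as a clade.
C2: derived state 'yes' in Species A, Species L, Species V, and Species W only — synapomorphy for {Species A, Species L, Species V, Species W}.
Only Species A and Species L show the derived state 'no' for C3, supporting them as a clade.
C4 (derived state 'no') is unique to Species P (autapomorphy; uninformative for grouping).
C5: derived state 'yes' in Species A only — an autapomorphy, so it tells us nothing about relationships among taxa.
Only Species A, Species L, and Species W show the derived state 'yes' for C6, supporting them as a clade.
Most parsimonious ingroup topology: (Species P,((((Species A,Species L),Species W),Species V),Species K)).
Species V and Species A share a more recent common ancestor with each other than either does with Species P, so Species P is the least closely related of the three.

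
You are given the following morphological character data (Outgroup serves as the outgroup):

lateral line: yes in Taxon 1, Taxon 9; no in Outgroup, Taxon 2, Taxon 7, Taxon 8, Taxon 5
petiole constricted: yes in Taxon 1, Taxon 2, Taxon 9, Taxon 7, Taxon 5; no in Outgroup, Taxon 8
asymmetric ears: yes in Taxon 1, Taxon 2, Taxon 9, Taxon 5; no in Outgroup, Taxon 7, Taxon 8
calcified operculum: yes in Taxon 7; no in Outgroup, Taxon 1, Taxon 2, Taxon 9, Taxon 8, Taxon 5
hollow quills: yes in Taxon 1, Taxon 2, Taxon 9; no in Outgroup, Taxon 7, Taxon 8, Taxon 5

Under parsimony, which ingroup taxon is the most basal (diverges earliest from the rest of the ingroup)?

Taxon 8

The outgroup has state 'no' for every character, so 'yes' is the derived state throughout.
lateral line (derived state 'yes') is shared by Taxon 1 and Taxon 9 — a synapomorphy uniting that clade.
Only Taxon 1, Taxon 2, Taxon 5, Taxon 7, and Taxon 9 show the derived state 'yes' for petiole constricted, supporting them as a clade.
asymmetric ears: derived state 'yes' in Taxon 1, Taxon 2, Taxon 5, and Taxon 9 only — synapomorphy for {Taxon 1, Taxon 2, Taxon 5, Taxon 9}.
calcified operculum (derived state 'yes') is unique to Taxon 7 (autapomorphy; uninformative for grouping).
Only Taxon 1, Taxon 2, and Taxon 9 show the derived state 'yes' for hollow quills, supporting them as a clade.
Most parsimonious ingroup topology: (((((Taxon 1,Taxon 9),Taxon 2),Taxon 5),Taxon 7),Taxon 8).
Taxon 8 is sister to the clade containing all other ingroup taxa, so it is the earliest-diverging (most basal) ingroup lineage.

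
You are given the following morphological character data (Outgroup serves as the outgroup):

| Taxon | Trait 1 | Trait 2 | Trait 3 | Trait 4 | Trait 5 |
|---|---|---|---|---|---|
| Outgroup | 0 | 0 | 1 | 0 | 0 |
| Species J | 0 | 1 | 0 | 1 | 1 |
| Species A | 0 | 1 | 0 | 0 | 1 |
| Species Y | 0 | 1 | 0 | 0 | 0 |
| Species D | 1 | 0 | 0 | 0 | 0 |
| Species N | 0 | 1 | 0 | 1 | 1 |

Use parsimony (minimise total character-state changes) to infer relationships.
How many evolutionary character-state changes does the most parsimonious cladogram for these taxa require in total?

Character polarity is set by the outgroup: the derived state is whichever differs from the outgroup's state, so for Trait 3 the derived state is '0', and for the remaining characters it is '1'.
Trait 1: derived state '1' in Species D only — an autapomorphy, so it tells us nothing about relationships among taxa.
Trait 2 (derived state '1') is shared by Species A, Species J, Species N, and Species Y — a synapomorphy uniting that clade.
All ingroup taxa share the derived state '0' for Trait 3; it defines the ingroup but does not resolve relationships within it.
Trait 4: derived state '1' in Species J and Species N only — synapomorphy for {Species J, Species N}.
Only Species A, Species J, and Species N show the derived state '1' for Trait 5, supporting them as a clade.
Most parsimonious ingroup topology: ((((Species J,Species N),Species A),Species Y),Species D).
Changes per character on this tree: Trait 1: 1; Trait 2: 1; Trait 3: 1; Trait 4: 1; Trait 5: 1.
Total = 5.

5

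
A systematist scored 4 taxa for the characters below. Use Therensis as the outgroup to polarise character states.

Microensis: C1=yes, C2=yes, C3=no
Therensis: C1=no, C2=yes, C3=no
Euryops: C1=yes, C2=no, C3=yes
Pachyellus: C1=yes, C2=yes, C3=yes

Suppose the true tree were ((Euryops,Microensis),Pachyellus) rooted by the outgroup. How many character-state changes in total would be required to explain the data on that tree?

Map each character onto ((Euryops,Microensis),Pachyellus) (rooted by Therensis) and count the minimum state changes it requires (Fitch parsimony):
C1: 1; C2: 1; C3: 2.
Total tree length = 4.

4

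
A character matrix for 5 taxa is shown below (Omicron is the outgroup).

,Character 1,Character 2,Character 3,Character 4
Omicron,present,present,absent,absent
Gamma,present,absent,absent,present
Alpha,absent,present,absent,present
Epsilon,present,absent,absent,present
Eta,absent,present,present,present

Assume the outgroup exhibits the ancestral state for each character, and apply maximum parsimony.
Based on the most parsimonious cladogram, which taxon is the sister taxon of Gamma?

Epsilon

Character polarity is set by the outgroup: the derived state is whichever differs from the outgroup's state, so for Character 1, Character 2 the derived state is 'absent', and for the remaining characters it is 'present'.
Only Alpha and Eta show the derived state 'absent' for Character 1, supporting them as a clade.
Character 2: derived state 'absent' in Epsilon and Gamma only — synapomorphy for {Epsilon, Gamma}.
Character 3 (derived state 'present') is unique to Eta (autapomorphy; uninformative for grouping).
All ingroup taxa share the derived state 'present' for Character 4; it defines the ingroup but does not resolve relationships within it.
Most parsimonious ingroup topology: ((Gamma,Epsilon),(Alpha,Eta)).
Gamma and Epsilon form a cherry on this tree, so they are sister taxa.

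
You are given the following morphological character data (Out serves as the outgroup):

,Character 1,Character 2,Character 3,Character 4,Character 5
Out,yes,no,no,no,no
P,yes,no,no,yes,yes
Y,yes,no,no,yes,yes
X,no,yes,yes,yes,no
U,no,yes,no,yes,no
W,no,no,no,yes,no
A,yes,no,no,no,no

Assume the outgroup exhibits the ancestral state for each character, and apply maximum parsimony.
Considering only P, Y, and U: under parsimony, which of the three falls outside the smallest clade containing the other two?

Character polarity is set by the outgroup: the derived state is whichever differs from the outgroup's state, so for Character 1 the derived state is 'no', and for the remaining characters it is 'yes'.
Character 1: derived state 'no' in U, W, and X only — synapomorphy for {U, W, X}.
Character 2: derived state 'yes' in U and X only — synapomorphy for {U, X}.
Character 3: derived state 'yes' in X only — an autapomorphy, so it tells us nothing about relationships among taxa.
Only P, U, W, X, and Y show the derived state 'yes' for Character 4, supporting them as a clade.
Character 5: derived state 'yes' in P and Y only — synapomorphy for {P, Y}.
Most parsimonious ingroup topology: (((P,Y),((X,U),W)),A).
P and Y share a more recent common ancestor with each other than either does with U, so U is the least closely related of the three.

U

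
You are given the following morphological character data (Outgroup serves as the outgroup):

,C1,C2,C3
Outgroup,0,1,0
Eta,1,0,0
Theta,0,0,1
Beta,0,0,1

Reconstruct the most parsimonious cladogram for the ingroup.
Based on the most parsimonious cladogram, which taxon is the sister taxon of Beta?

Theta

Character polarity is set by the outgroup: the derived state is whichever differs from the outgroup's state, so for C2 the derived state is '0', and for the remaining characters it is '1'.
C1: derived state '1' in Eta only — an autapomorphy, so it tells us nothing about relationships among taxa.
All ingroup taxa share the derived state '0' for C2; it defines the ingroup but does not resolve relationships within it.
C3: derived state '1' in Beta and Theta only — synapomorphy for {Beta, Theta}.
Most parsimonious ingroup topology: (Eta,(Theta,Beta)).
Beta and Theta form a cherry on this tree, so they are sister taxa.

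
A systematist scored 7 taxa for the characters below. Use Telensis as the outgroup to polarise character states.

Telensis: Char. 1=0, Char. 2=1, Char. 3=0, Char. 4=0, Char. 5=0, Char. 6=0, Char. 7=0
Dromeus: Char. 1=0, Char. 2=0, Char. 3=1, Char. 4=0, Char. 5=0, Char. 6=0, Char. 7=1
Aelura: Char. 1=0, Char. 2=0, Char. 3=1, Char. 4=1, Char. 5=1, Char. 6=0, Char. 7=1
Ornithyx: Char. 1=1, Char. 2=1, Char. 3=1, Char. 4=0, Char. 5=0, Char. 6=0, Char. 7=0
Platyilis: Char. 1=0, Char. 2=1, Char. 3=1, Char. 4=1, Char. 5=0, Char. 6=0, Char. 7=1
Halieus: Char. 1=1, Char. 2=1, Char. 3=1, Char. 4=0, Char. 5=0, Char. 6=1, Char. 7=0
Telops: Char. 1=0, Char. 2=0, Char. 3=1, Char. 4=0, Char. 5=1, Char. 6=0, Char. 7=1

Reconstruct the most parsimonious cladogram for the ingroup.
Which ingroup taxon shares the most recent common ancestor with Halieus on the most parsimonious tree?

Character polarity is set by the outgroup: the derived state is whichever differs from the outgroup's state, so for Char. 2 the derived state is '0', and for the remaining characters it is '1'.
Char. 1 (derived state '1') is shared by Halieus and Ornithyx — a synapomorphy uniting that clade.
Char. 2 (derived state '0') is shared by Aelura, Dromeus, and Telops — a synapomorphy uniting that clade.
Char. 3 (derived state '1') is shared by all ingroup taxa — unites the whole ingroup.
Char. 4 (state '1') occurs in Aelura and Platyilis but conflicts with the nesting implied by the other characters — most parsimoniously interpreted as homoplasy.
Only Aelura and Telops show the derived state '1' for Char. 5, supporting them as a clade.
Char. 6: derived state '1' in Halieus only — an autapomorphy, so it tells us nothing about relationships among taxa.
Char. 7 (derived state '1') is shared by Aelura, Dromeus, Platyilis, and Telops — a synapomorphy uniting that clade.
Most parsimonious ingroup topology: (((Dromeus,(Aelura,Telops)),Platyilis),(Ornithyx,Halieus)).
Halieus and Ornithyx form a cherry on this tree, so they are sister taxa.

Ornithyx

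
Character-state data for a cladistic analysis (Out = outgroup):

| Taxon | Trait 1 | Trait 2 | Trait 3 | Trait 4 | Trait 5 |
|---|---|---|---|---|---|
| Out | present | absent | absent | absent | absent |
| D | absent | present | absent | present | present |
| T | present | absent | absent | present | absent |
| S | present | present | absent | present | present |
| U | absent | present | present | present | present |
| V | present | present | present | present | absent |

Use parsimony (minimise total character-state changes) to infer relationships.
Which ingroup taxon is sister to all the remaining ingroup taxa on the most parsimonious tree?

Character polarity is set by the outgroup: the derived state is whichever differs from the outgroup's state, so for Trait 1 the derived state is 'absent', and for the remaining characters it is 'present'.
Trait 1 (derived state 'absent') is shared by D and U — a synapomorphy uniting that clade.
Trait 2 (derived state 'present') is shared by D, S, U, and V — a synapomorphy uniting that clade.
Trait 3 groups U and V, which is incompatible with the clades supported by the remaining characters; treating it as convergent (homoplasy) costs fewer steps than any alternative tree.
Trait 4 (derived state 'present') is shared by all ingroup taxa — unites the whole ingroup.
Only D, S, and U show the derived state 'present' for Trait 5, supporting them as a clade.
Most parsimonious ingroup topology: ((((D,U),S),V),T).
T is sister to the clade containing all other ingroup taxa, so it is the earliest-diverging (most basal) ingroup lineage.

T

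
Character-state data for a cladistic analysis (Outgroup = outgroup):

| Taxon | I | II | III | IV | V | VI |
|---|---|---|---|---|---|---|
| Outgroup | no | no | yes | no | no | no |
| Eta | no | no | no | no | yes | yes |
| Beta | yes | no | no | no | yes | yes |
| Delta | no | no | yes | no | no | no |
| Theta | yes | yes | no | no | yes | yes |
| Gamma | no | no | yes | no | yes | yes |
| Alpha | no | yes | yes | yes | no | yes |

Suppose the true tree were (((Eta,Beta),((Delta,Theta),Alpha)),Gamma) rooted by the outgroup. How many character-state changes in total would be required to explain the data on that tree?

12

Map each character onto (((Eta,Beta),((Delta,Theta),Alpha)),Gamma) (rooted by Outgroup) and count the minimum state changes it requires (Fitch parsimony):
I: 2; II: 2; III: 2; IV: 1; V: 3; VI: 2.
Total tree length = 12.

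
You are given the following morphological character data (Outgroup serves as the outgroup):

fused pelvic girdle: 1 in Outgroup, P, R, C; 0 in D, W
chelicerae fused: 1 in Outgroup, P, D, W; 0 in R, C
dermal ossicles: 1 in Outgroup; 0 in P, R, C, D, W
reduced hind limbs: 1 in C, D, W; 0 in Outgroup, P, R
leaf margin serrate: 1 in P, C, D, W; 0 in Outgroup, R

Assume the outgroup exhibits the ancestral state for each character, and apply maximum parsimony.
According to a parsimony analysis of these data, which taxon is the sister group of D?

Character polarity is set by the outgroup: the derived state is whichever differs from the outgroup's state, so for fused pelvic girdle, chelicerae fused, dermal ossicles the derived state is '0', and for the remaining characters it is '1'.
Only D and W show the derived state '0' for fused pelvic girdle, supporting them as a clade.
chelicerae fused groups C and R, which is incompatible with the clades supported by the remaining characters; treating it as convergent (homoplasy) costs fewer steps than any alternative tree.
All ingroup taxa share the derived state '0' for dermal ossicles; it defines the ingroup but does not resolve relationships within it.
Only C, D, and W show the derived state '1' for reduced hind limbs, supporting them as a clade.
Only C, D, P, and W show the derived state '1' for leaf margin serrate, supporting them as a clade.
Most parsimonious ingroup topology: ((P,(C,(D,W))),R).
D and W form a cherry on this tree, so they are sister taxa.

W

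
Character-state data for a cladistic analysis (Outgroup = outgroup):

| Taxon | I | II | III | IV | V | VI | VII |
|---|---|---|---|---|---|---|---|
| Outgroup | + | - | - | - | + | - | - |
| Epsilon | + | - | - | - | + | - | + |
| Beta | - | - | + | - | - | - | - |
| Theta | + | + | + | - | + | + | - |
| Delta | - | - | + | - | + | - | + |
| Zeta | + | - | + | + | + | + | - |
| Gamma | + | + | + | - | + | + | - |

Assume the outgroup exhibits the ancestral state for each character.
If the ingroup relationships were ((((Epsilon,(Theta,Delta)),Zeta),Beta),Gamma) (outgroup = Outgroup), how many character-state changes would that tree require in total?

13

Map each character onto ((((Epsilon,(Theta,Delta)),Zeta),Beta),Gamma) (rooted by Outgroup) and count the minimum state changes it requires (Fitch parsimony):
I: 2; II: 2; III: 2; IV: 1; V: 1; VI: 3; VII: 2.
Total tree length = 13.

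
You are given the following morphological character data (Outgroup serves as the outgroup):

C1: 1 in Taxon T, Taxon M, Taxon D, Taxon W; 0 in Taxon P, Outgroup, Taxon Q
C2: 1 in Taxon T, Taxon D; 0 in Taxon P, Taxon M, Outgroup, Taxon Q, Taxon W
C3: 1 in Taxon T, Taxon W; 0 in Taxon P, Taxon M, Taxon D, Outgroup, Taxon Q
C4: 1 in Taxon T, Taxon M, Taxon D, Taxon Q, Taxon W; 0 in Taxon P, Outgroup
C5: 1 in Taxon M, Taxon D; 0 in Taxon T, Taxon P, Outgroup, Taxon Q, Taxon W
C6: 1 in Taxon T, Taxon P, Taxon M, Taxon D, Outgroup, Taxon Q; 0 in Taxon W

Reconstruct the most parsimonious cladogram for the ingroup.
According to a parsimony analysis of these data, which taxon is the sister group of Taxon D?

Character polarity is set by the outgroup: the derived state is whichever differs from the outgroup's state, so for C6 the derived state is '0', and for the remaining characters it is '1'.
C1: derived state '1' in Taxon D, Taxon M, Taxon T, and Taxon W only — synapomorphy for {Taxon D, Taxon M, Taxon T, Taxon W}.
C2 groups Taxon D and Taxon T, which is incompatible with the clades supported by the remaining characters; treating it as convergent (homoplasy) costs fewer steps than any alternative tree.
C3: derived state '1' in Taxon T and Taxon W only — synapomorphy for {Taxon T, Taxon W}.
C4 (derived state '1') is shared by Taxon D, Taxon M, Taxon Q, Taxon T, and Taxon W — a synapomorphy uniting that clade.
C5: derived state '1' in Taxon D and Taxon M only — synapomorphy for {Taxon D, Taxon M}.
C6 (derived state '0') is unique to Taxon W (autapomorphy; uninformative for grouping).
Most parsimonious ingroup topology: ((((Taxon T,Taxon W),(Taxon M,Taxon D)),Taxon Q),Taxon P).
Taxon D and Taxon M form a cherry on this tree, so they are sister taxa.

Taxon M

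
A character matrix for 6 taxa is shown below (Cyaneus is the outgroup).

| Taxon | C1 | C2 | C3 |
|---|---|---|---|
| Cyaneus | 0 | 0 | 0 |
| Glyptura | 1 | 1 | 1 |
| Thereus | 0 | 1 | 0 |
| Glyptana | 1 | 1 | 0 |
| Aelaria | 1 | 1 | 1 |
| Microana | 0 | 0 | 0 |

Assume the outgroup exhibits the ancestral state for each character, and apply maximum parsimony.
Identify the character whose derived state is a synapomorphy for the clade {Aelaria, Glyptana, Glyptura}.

C1

The outgroup has state '0' for every character, so '1' is the derived state throughout.
Only Aelaria, Glyptana, and Glyptura show the derived state '1' for C1, supporting them as a clade.
C2 (derived state '1') is shared by Aelaria, Glyptana, Glyptura, and Thereus — a synapomorphy uniting that clade.
C3: derived state '1' in Aelaria and Glyptura only — synapomorphy for {Aelaria, Glyptura}.
Most parsimonious ingroup topology: ((((Glyptura,Aelaria),Glyptana),Thereus),Microana).
The clade {Aelaria, Glyptana, Glyptura} is supported by C1: its derived state '1' occurs in exactly those taxa and in no other taxon (including the outgroup).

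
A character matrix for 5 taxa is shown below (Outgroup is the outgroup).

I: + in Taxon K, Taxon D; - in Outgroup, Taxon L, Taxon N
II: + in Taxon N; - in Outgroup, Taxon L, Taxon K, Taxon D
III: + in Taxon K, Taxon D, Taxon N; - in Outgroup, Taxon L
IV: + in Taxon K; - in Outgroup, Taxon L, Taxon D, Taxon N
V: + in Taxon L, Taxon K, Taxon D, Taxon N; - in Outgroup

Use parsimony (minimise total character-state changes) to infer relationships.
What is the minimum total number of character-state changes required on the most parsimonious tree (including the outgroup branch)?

The outgroup has state '-' for every character, so '+' is the derived state throughout.
I (derived state '+') is shared by Taxon D and Taxon K — a synapomorphy uniting that clade.
II: derived state '+' in Taxon N only — an autapomorphy, so it tells us nothing about relationships among taxa.
Only Taxon D, Taxon K, and Taxon N show the derived state '+' for III, supporting them as a clade.
IV: derived state '+' in Taxon K only — an autapomorphy, so it tells us nothing about relationships among taxa.
V (derived state '+') is shared by all ingroup taxa — unites the whole ingroup.
Most parsimonious ingroup topology: (Taxon L,((Taxon K,Taxon D),Taxon N)).
Changes per character on this tree: I: 1; II: 1; III: 1; IV: 1; V: 1.
Total = 5.

5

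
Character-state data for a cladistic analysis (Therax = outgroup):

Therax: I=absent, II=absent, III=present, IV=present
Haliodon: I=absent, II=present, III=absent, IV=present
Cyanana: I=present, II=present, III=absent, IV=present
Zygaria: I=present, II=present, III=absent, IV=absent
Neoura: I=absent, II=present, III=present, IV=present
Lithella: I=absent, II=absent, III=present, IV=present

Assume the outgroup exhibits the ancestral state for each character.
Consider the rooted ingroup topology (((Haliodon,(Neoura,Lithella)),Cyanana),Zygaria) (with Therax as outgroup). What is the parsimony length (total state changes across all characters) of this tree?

7

Map each character onto (((Haliodon,(Neoura,Lithella)),Cyanana),Zygaria) (rooted by Therax) and count the minimum state changes it requires (Fitch parsimony):
I: 2; II: 2; III: 2; IV: 1.
Total tree length = 7.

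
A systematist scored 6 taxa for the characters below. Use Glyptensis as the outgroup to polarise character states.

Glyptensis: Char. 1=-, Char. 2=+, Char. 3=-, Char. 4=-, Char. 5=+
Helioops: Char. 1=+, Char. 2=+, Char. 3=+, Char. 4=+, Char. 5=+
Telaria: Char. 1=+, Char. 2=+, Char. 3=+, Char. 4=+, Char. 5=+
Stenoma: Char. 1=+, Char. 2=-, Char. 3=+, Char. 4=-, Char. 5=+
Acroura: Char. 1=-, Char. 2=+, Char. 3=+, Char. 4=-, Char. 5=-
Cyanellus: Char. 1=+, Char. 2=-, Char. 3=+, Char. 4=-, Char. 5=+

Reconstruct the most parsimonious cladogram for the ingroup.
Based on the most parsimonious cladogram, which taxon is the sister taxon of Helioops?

Character polarity is set by the outgroup: the derived state is whichever differs from the outgroup's state, so for Char. 2, Char. 5 the derived state is '-', and for the remaining characters it is '+'.
Only Cyanellus, Helioops, Stenoma, and Telaria show the derived state '+' for Char. 1, supporting them as a clade.
Char. 2: derived state '-' in Cyanellus and Stenoma only — synapomorphy for {Cyanellus, Stenoma}.
Char. 3 (derived state '+') is shared by all ingroup taxa — unites the whole ingroup.
Only Helioops and Telaria show the derived state '+' for Char. 4, supporting them as a clade.
Char. 5: derived state '-' in Acroura only — an autapomorphy, so it tells us nothing about relationships among taxa.
Most parsimonious ingroup topology: (((Helioops,Telaria),(Stenoma,Cyanellus)),Acroura).
Helioops and Telaria form a cherry on this tree, so they are sister taxa.

Telaria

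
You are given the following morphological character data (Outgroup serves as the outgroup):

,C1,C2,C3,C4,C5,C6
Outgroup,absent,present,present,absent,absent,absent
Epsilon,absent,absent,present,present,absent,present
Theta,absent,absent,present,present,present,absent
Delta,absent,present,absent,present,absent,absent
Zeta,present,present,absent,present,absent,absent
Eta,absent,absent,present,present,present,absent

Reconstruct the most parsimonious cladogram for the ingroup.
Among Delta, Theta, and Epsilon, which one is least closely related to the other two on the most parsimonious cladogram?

Character polarity is set by the outgroup: the derived state is whichever differs from the outgroup's state, so for C2, C3 the derived state is 'absent', and for the remaining characters it is 'present'.
C1: derived state 'present' in Zeta only — an autapomorphy, so it tells us nothing about relationships among taxa.
Only Epsilon, Eta, and Theta show the derived state 'absent' for C2, supporting them as a clade.
Only Delta and Zeta show the derived state 'absent' for C3, supporting them as a clade.
C4 (derived state 'present') is shared by all ingroup taxa — unites the whole ingroup.
C5 (derived state 'present') is shared by Eta and Theta — a synapomorphy uniting that clade.
C6: derived state 'present' in Epsilon only — an autapomorphy, so it tells us nothing about relationships among taxa.
Most parsimonious ingroup topology: ((Epsilon,(Theta,Eta)),(Delta,Zeta)).
Epsilon and Theta share a more recent common ancestor with each other than either does with Delta, so Delta is the least closely related of the three.

Delta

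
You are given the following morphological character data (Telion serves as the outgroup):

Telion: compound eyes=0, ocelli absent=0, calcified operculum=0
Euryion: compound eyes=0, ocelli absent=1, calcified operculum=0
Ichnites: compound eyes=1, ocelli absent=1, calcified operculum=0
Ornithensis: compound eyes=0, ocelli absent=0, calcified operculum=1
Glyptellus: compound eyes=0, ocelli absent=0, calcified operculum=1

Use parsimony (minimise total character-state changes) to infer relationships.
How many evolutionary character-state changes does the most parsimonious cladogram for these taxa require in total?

3

The outgroup has state '0' for every character, so '1' is the derived state throughout.
compound eyes: derived state '1' in Ichnites only — an autapomorphy, so it tells us nothing about relationships among taxa.
Only Euryion and Ichnites show the derived state '1' for ocelli absent, supporting them as a clade.
calcified operculum: derived state '1' in Glyptellus and Ornithensis only — synapomorphy for {Glyptellus, Ornithensis}.
Most parsimonious ingroup topology: ((Euryion,Ichnites),(Ornithensis,Glyptellus)).
Changes per character on this tree: compound eyes: 1; ocelli absent: 1; calcified operculum: 1.
Total = 3.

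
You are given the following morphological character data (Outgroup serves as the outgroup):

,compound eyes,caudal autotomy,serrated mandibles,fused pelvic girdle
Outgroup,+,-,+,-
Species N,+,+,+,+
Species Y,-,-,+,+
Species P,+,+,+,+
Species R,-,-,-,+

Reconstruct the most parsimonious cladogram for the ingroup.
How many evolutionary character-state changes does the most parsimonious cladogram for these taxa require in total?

4

Character polarity is set by the outgroup: the derived state is whichever differs from the outgroup's state, so for compound eyes, serrated mandibles the derived state is '-', and for the remaining characters it is '+'.
compound eyes (derived state '-') is shared by Species R and Species Y — a synapomorphy uniting that clade.
Only Species N and Species P show the derived state '+' for caudal autotomy, supporting them as a clade.
serrated mandibles (derived state '-') is unique to Species R (autapomorphy; uninformative for grouping).
All ingroup taxa share the derived state '+' for fused pelvic girdle; it defines the ingroup but does not resolve relationships within it.
Most parsimonious ingroup topology: ((Species N,Species P),(Species Y,Species R)).
Changes per character on this tree: compound eyes: 1; caudal autotomy: 1; serrated mandibles: 1; fused pelvic girdle: 1.
Total = 4.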